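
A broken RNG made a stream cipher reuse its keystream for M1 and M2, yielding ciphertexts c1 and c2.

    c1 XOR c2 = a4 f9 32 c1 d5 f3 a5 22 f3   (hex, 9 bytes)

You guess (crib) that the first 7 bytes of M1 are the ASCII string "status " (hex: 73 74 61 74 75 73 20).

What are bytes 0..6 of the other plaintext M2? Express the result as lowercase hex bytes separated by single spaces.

Since c1 ⊕ c2 = M1 ⊕ M2, XORing with the guessed M1 bytes yields the corresponding M2 bytes: M2 = (c1 ⊕ c2) ⊕ M1.
10100100 xor 01110011 = 11010111
11111001 xor 01110100 = 10001101
00110010 xor 01100001 = 01010011
11000001 xor 01110100 = 10110101
11010101 xor 01110101 = 10100000
11110011 xor 01110011 = 10000000
10100101 xor 00100000 = 10000101

d7 8d 53 b5 a0 80 85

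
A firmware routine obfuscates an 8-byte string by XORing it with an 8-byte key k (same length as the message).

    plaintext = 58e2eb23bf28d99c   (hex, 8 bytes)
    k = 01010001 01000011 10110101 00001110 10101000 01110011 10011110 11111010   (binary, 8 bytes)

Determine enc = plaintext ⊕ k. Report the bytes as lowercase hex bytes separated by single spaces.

09 a1 5e 2d 17 5b 47 66

byte 0: 01011000 ^ 01010001 = 00001001
byte 1: 11100010 ^ 01000011 = 10100001
byte 2: 11101011 ^ 10110101 = 01011110
byte 3: 00100011 ^ 00001110 = 00101101
byte 4: 10111111 ^ 10101000 = 00010111
byte 5: 00101000 ^ 01110011 = 01011011
byte 6: 11011001 ^ 10011110 = 01000111
byte 7: 10011100 ^ 11111010 = 01100110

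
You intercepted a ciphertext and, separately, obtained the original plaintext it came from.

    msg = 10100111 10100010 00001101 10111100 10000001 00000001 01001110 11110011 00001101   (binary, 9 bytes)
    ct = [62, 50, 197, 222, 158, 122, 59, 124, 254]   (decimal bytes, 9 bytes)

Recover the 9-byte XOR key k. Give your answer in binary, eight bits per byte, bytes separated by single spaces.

Since ct = msg ⊕ k, XORing both sides with msg gives k = msg ⊕ ct.
byte 0: a7 xor 3e = 99
byte 1: a2 xor 32 = 90
byte 2: 0d xor c5 = c8
byte 3: bc xor de = 62
byte 4: 81 xor 9e = 1f
byte 5: 01 xor 7a = 7b
byte 6: 4e xor 3b = 75
byte 7: f3 xor 7c = 8f
byte 8: 0d xor fe = f3

10011001 10010000 11001000 01100010 00011111 01111011 01110101 10001111 11110011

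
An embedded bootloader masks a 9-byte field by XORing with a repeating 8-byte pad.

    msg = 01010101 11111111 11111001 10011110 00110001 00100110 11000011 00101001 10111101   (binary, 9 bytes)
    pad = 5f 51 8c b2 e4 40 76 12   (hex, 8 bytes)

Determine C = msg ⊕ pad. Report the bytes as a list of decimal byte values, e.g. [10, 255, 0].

[10, 174, 117, 44, 213, 102, 181, 59, 226]

The 8-byte key repeats, so the effective keystream is 5f 51 8c b2 e4 40 76 12 5f.
byte 0: 01010101 ⊕ 01011111 = 00001010
byte 1: 11111111 ⊕ 01010001 = 10101110
byte 2: 11111001 ⊕ 10001100 = 01110101
byte 3: 10011110 ⊕ 10110010 = 00101100
byte 4: 00110001 ⊕ 11100100 = 11010101
byte 5: 00100110 ⊕ 01000000 = 01100110
byte 6: 11000011 ⊕ 01110110 = 10110101
byte 7: 00101001 ⊕ 00010010 = 00111011
byte 8: 10111101 ⊕ 01011111 = 11100010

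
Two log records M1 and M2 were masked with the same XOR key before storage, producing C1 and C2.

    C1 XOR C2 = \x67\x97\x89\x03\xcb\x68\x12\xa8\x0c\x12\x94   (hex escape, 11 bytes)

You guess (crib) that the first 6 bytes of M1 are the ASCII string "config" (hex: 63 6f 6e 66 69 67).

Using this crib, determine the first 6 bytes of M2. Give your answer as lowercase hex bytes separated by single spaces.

04 f8 e7 65 a2 0f

Since C1 ⊕ C2 = M1 ⊕ M2, XORing with the guessed M1 bytes yields the corresponding M2 bytes: M2 = (C1 ⊕ C2) ⊕ M1.
67 XOR 63 = 04
97 XOR 6f = f8
89 XOR 6e = e7
03 XOR 66 = 65
cb XOR 69 = a2
68 XOR 67 = 0f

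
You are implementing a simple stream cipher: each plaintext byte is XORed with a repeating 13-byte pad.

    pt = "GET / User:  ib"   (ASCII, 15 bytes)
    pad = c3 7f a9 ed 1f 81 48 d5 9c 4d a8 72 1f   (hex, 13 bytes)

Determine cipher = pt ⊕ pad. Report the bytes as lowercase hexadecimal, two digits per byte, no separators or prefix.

The 13-byte key repeats, so the effective keystream is c3 7f a9 ed 1f 81 48 d5 9c 4d a8 72 1f c3 7f.
byte 0: 01000111 xor 11000011 = 10000100
byte 1: 01000101 xor 01111111 = 00111010
byte 2: 01010100 xor 10101001 = 11111101
byte 3: 00100000 xor 11101101 = 11001101
byte 4: 00101111 xor 00011111 = 00110000
byte 5: 00100000 xor 10000001 = 10100001
byte 6: 01010101 xor 01001000 = 00011101
byte 7: 01110011 xor 11010101 = 10100110
byte 8: 01100101 xor 10011100 = 11111001
byte 9: 01110010 xor 01001101 = 00111111
byte 10: 00111010 xor 10101000 = 10010010
byte 11: 00100000 xor 01110010 = 01010010
byte 12: 00100000 xor 00011111 = 00111111
byte 13: 01101001 xor 11000011 = 10101010
byte 14: 01100010 xor 01111111 = 00011101

843afdcd30a11da6f93f92523faa1d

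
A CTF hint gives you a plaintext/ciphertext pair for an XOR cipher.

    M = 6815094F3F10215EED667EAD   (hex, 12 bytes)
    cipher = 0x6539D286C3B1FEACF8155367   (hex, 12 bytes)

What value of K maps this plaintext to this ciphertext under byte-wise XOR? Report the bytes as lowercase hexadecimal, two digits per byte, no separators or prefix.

Since cipher = M ⊕ K, XORing both sides with M gives K = M ⊕ cipher.
01101000 xor 01100101 = 00001101
00010101 xor 00111001 = 00101100
00001001 xor 11010010 = 11011011
01001111 xor 10000110 = 11001001
00111111 xor 11000011 = 11111100
00010000 xor 10110001 = 10100001
00100001 xor 11111110 = 11011111
01011110 xor 10101100 = 11110010
11101101 xor 11111000 = 00010101
01100110 xor 00010101 = 01110011
01111110 xor 01010011 = 00101101
10101101 xor 01100111 = 11001010

0d2cdbc9fca1dff215732dca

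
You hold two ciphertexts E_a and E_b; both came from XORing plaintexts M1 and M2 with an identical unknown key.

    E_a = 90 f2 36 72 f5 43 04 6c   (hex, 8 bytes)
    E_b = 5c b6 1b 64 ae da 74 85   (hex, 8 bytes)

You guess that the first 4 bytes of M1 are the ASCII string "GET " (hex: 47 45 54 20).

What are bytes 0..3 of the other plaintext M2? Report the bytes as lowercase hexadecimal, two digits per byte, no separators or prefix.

8b017936

First, E_a ⊕ E_b = (M1 ⊕ K) ⊕ (M2 ⊕ K) = M1 ⊕ M2, so the key drops out. Then M2 = (M1 ⊕ M2) ⊕ M1 over the first 4 bytes.
byte 0: (90 XOR 5c) XOR 47 = cc XOR 47 = 8b
byte 1: (f2 XOR b6) XOR 45 = 44 XOR 45 = 01
byte 2: (36 XOR 1b) XOR 54 = 2d XOR 54 = 79
byte 3: (72 XOR 64) XOR 20 = 16 XOR 20 = 36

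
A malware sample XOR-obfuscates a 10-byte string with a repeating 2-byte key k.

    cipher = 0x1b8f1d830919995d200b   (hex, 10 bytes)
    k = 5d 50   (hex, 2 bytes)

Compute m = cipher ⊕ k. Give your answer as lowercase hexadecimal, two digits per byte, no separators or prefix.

The 2-byte key repeats, so the effective keystream is 5d 50 5d 50 5d 50 5d 50 5d 50.
byte 0: 1b ^ 5d = 46
byte 1: 8f ^ 50 = df
byte 2: 1d ^ 5d = 40
byte 3: 83 ^ 50 = d3
byte 4: 09 ^ 5d = 54
byte 5: 19 ^ 50 = 49
byte 6: 99 ^ 5d = c4
byte 7: 5d ^ 50 = 0d
byte 8: 20 ^ 5d = 7d
byte 9: 0b ^ 50 = 5b

46df40d35449c40d7d5b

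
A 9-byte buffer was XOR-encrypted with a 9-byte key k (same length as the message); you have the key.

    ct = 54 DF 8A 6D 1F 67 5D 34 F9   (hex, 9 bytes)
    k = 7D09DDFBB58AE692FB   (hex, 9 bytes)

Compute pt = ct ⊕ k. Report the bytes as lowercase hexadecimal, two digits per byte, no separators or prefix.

XOR is its own inverse, so applying the key byte-wise gives the result directly.
01010100 XOR 01111101 = 00101001
11011111 XOR 00001001 = 11010110
10001010 XOR 11011101 = 01010111
01101101 XOR 11111011 = 10010110
00011111 XOR 10110101 = 10101010
01100111 XOR 10001010 = 11101101
01011101 XOR 11100110 = 10111011
00110100 XOR 10010010 = 10100110
11111001 XOR 11111011 = 00000010

29d65796aaedbba602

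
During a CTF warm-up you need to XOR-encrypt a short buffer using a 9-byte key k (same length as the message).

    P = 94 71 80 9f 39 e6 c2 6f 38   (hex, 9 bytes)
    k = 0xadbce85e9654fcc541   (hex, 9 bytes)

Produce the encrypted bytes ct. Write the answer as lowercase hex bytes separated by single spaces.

39 cd 68 c1 af b2 3e aa 79

10010100 XOR 10101101 = 00111001
01110001 XOR 10111100 = 11001101
10000000 XOR 11101000 = 01101000
10011111 XOR 01011110 = 11000001
00111001 XOR 10010110 = 10101111
11100110 XOR 01010100 = 10110010
11000010 XOR 11111100 = 00111110
01101111 XOR 11000101 = 10101010
00111000 XOR 01000001 = 01111001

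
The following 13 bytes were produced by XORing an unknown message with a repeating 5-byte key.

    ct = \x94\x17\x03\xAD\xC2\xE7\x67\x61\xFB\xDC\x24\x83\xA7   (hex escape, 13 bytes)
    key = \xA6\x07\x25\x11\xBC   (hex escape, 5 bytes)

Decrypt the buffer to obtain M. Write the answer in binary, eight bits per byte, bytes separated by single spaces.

The 5-byte key repeats, so the effective keystream is a6 07 25 11 bc a6 07 25 11 bc a6 07 25.
byte 0: 94 xor a6 = 32
byte 1: 17 xor 07 = 10
byte 2: 03 xor 25 = 26
byte 3: ad xor 11 = bc
byte 4: c2 xor bc = 7e
byte 5: e7 xor a6 = 41
byte 6: 67 xor 07 = 60
byte 7: 61 xor 25 = 44
byte 8: fb xor 11 = ea
byte 9: dc xor bc = 60
byte 10: 24 xor a6 = 82
byte 11: 83 xor 07 = 84
byte 12: a7 xor 25 = 82

00110010 00010000 00100110 10111100 01111110 01000001 01100000 01000100 11101010 01100000 10000010 10000100 10000010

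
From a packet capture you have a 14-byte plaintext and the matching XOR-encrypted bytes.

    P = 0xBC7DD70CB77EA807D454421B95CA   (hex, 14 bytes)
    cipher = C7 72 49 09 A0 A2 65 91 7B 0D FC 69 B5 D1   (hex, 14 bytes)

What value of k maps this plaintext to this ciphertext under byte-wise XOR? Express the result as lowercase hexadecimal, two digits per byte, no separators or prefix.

Since cipher = P ⊕ k, XORing both sides with P gives k = P ⊕ cipher.
188 xor 199 = 123
125 xor 114 =  15
215 xor  73 = 158
 12 xor   9 =   5
183 xor 160 =  23
126 xor 162 = 220
168 xor 101 = 205
  7 xor 145 = 150
212 xor 123 = 175
 84 xor  13 =  89
 66 xor 252 = 190
 27 xor 105 = 114
149 xor 181 =  32
202 xor 209 =  27

7b0f9e0517dccd96af59be72201b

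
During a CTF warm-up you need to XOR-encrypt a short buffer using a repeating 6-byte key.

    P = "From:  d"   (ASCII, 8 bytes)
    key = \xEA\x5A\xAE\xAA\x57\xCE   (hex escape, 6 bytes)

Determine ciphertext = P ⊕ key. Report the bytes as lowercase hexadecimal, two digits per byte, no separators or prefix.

The 6-byte key repeats, so the effective keystream is ea 5a ae aa 57 ce ea 5a.
byte 0: 46 XOR ea = ac
byte 1: 72 XOR 5a = 28
byte 2: 6f XOR ae = c1
byte 3: 6d XOR aa = c7
byte 4: 3a XOR 57 = 6d
byte 5: 20 XOR ce = ee
byte 6: 20 XOR ea = ca
byte 7: 64 XOR 5a = 3e

ac28c1c76deeca3e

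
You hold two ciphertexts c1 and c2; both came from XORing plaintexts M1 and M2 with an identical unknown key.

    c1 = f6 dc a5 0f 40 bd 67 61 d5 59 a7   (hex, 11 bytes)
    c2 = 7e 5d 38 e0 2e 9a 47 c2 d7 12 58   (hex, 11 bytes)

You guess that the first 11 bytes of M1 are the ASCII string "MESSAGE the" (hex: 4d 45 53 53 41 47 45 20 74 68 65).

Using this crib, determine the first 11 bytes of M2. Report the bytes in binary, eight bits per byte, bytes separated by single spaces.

First, c1 ⊕ c2 = (M1 ⊕ K) ⊕ (M2 ⊕ K) = M1 ⊕ M2, so the key drops out. Then M2 = (M1 ⊕ M2) ⊕ M1 over the first 11 bytes.
byte 0: (f6 XOR 7e) XOR 4d = 88 XOR 4d = c5
byte 1: (dc XOR 5d) XOR 45 = 81 XOR 45 = c4
byte 2: (a5 XOR 38) XOR 53 = 9d XOR 53 = ce
byte 3: (0f XOR e0) XOR 53 = ef XOR 53 = bc
byte 4: (40 XOR 2e) XOR 41 = 6e XOR 41 = 2f
byte 5: (bd XOR 9a) XOR 47 = 27 XOR 47 = 60
byte 6: (67 XOR 47) XOR 45 = 20 XOR 45 = 65
byte 7: (61 XOR c2) XOR 20 = a3 XOR 20 = 83
byte 8: (d5 XOR d7) XOR 74 = 02 XOR 74 = 76
byte 9: (59 XOR 12) XOR 68 = 4b XOR 68 = 23
byte 10: (a7 XOR 58) XOR 65 = ff XOR 65 = 9a

11000101 11000100 11001110 10111100 00101111 01100000 01100101 10000011 01110110 00100011 10011010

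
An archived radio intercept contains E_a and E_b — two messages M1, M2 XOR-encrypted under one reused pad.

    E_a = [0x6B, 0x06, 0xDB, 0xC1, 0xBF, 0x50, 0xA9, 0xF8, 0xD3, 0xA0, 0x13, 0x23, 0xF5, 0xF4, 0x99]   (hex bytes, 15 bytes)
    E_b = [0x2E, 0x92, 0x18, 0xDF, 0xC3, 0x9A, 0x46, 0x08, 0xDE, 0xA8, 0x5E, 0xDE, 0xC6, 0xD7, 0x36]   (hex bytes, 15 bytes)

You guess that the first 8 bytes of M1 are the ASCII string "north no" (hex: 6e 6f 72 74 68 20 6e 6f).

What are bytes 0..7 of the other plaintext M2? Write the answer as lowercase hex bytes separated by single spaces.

First, E_a ⊕ E_b = (M1 ⊕ K) ⊕ (M2 ⊕ K) = M1 ⊕ M2, so the key drops out. Then M2 = (M1 ⊕ M2) ⊕ M1 over the first 8 bytes.
byte 0: (6b ^ 2e) ^ 6e = 45 ^ 6e = 2b
byte 1: (06 ^ 92) ^ 6f = 94 ^ 6f = fb
byte 2: (db ^ 18) ^ 72 = c3 ^ 72 = b1
byte 3: (c1 ^ df) ^ 74 = 1e ^ 74 = 6a
byte 4: (bf ^ c3) ^ 68 = 7c ^ 68 = 14
byte 5: (50 ^ 9a) ^ 20 = ca ^ 20 = ea
byte 6: (a9 ^ 46) ^ 6e = ef ^ 6e = 81
byte 7: (f8 ^ 08) ^ 6f = f0 ^ 6f = 9f

2b fb b1 6a 14 ea 81 9f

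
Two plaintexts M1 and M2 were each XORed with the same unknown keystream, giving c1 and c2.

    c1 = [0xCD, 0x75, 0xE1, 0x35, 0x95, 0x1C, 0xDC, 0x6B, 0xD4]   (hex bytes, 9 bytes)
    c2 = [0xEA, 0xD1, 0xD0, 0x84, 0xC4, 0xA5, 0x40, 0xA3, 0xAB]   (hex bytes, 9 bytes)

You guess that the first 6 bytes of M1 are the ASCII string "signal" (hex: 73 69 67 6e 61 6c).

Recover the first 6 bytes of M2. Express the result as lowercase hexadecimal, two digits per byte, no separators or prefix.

54cd56df30d5

First, c1 ⊕ c2 = (M1 ⊕ K) ⊕ (M2 ⊕ K) = M1 ⊕ M2, so the key drops out. Then M2 = (M1 ⊕ M2) ⊕ M1 over the first 6 bytes.
byte 0: (cd xor ea) xor 73 = 27 xor 73 = 54
byte 1: (75 xor d1) xor 69 = a4 xor 69 = cd
byte 2: (e1 xor d0) xor 67 = 31 xor 67 = 56
byte 3: (35 xor 84) xor 6e = b1 xor 6e = df
byte 4: (95 xor c4) xor 61 = 51 xor 61 = 30
byte 5: (1c xor a5) xor 6c = b9 xor 6c = d5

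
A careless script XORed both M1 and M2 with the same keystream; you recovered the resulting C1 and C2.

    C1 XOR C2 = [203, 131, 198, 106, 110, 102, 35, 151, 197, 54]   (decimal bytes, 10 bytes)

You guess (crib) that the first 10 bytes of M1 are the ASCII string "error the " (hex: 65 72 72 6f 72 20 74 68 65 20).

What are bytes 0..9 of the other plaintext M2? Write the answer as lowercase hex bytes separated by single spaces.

ae f1 b4 05 1c 46 57 ff a0 16

Since C1 ⊕ C2 = M1 ⊕ M2, XORing with the guessed M1 bytes yields the corresponding M2 bytes: M2 = (C1 ⊕ C2) ⊕ M1.
203 ⊕ 101 = 174
131 ⊕ 114 = 241
198 ⊕ 114 = 180
106 ⊕ 111 =   5
110 ⊕ 114 =  28
102 ⊕  32 =  70
 35 ⊕ 116 =  87
151 ⊕ 104 = 255
197 ⊕ 101 = 160
 54 ⊕  32 =  22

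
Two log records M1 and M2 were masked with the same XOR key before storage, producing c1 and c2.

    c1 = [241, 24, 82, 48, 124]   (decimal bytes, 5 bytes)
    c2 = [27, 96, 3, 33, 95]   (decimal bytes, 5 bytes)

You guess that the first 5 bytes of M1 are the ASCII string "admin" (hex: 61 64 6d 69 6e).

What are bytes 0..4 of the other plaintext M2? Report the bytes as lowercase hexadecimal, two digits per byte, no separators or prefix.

8b1c3c784d

First, c1 ⊕ c2 = (M1 ⊕ K) ⊕ (M2 ⊕ K) = M1 ⊕ M2, so the key drops out. Then M2 = (M1 ⊕ M2) ⊕ M1 over the first 5 bytes.
byte 0: (f1 xor 1b) xor 61 = ea xor 61 = 8b
byte 1: (18 xor 60) xor 64 = 78 xor 64 = 1c
byte 2: (52 xor 03) xor 6d = 51 xor 6d = 3c
byte 3: (30 xor 21) xor 69 = 11 xor 69 = 78
byte 4: (7c xor 5f) xor 6e = 23 xor 6e = 4d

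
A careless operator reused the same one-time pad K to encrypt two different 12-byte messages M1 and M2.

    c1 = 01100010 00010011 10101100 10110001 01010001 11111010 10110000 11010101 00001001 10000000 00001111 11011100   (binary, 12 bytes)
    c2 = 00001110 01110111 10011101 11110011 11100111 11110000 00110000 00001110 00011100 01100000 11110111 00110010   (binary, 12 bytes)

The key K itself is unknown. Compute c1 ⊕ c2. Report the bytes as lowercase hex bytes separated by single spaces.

6c 64 31 42 b6 0a 80 db 15 e0 f8 ee

c1 ⊕ c2 = (M1 ⊕ K) ⊕ (M2 ⊕ K) = M1 ⊕ M2 — the shared key cancels under XOR.
62 ⊕ 0e = 6c
13 ⊕ 77 = 64
ac ⊕ 9d = 31
b1 ⊕ f3 = 42
51 ⊕ e7 = b6
fa ⊕ f0 = 0a
b0 ⊕ 30 = 80
d5 ⊕ 0e = db
09 ⊕ 1c = 15
80 ⊕ 60 = e0
0f ⊕ f7 = f8
dc ⊕ 32 = ee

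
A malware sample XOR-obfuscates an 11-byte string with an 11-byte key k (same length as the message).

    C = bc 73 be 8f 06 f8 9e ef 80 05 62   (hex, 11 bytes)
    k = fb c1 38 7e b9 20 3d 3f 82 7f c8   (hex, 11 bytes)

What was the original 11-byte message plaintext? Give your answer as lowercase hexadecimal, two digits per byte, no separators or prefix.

XOR is its own inverse, so applying the key byte-wise gives the result directly.
10111100 ^ 11111011 = 01000111
01110011 ^ 11000001 = 10110010
10111110 ^ 00111000 = 10000110
10001111 ^ 01111110 = 11110001
00000110 ^ 10111001 = 10111111
11111000 ^ 00100000 = 11011000
10011110 ^ 00111101 = 10100011
11101111 ^ 00111111 = 11010000
10000000 ^ 10000010 = 00000010
00000101 ^ 01111111 = 01111010
01100010 ^ 11001000 = 10101010

47b286f1bfd8a3d0027aaa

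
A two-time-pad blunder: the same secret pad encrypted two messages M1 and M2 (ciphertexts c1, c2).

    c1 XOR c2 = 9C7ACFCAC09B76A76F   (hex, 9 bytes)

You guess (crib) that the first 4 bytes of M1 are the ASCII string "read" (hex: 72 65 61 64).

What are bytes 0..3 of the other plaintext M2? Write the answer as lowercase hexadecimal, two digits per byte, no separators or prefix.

Since c1 ⊕ c2 = M1 ⊕ M2, XORing with the guessed M1 bytes yields the corresponding M2 bytes: M2 = (c1 ⊕ c2) ⊕ M1.
10011100 XOR 01110010 = 11101110
01111010 XOR 01100101 = 00011111
11001111 XOR 01100001 = 10101110
11001010 XOR 01100100 = 10101110

ee1faeae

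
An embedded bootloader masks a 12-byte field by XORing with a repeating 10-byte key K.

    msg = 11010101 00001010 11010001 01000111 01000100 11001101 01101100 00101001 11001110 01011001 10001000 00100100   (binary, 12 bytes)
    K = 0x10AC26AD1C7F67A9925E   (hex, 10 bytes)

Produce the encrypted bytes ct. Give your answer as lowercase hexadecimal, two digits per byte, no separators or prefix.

c5a6f7ea58b20b805c079888

The 10-byte key repeats, so the effective keystream is 10 ac 26 ad 1c 7f 67 a9 92 5e 10 ac.
byte 0: 213 ^  16 = 197
byte 1:  10 ^ 172 = 166
byte 2: 209 ^  38 = 247
byte 3:  71 ^ 173 = 234
byte 4:  68 ^  28 =  88
byte 5: 205 ^ 127 = 178
byte 6: 108 ^ 103 =  11
byte 7:  41 ^ 169 = 128
byte 8: 206 ^ 146 =  92
byte 9:  89 ^  94 =   7
byte 10: 136 ^  16 = 152
byte 11:  36 ^ 172 = 136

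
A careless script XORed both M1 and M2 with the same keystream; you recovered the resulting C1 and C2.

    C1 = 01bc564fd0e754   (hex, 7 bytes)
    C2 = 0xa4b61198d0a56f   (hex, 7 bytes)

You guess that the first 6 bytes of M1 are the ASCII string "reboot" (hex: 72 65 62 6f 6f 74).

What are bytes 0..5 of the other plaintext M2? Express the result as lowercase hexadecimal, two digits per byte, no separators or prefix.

First, C1 ⊕ C2 = (M1 ⊕ K) ⊕ (M2 ⊕ K) = M1 ⊕ M2, so the key drops out. Then M2 = (M1 ⊕ M2) ⊕ M1 over the first 6 bytes.
byte 0: (01 XOR a4) XOR 72 = a5 XOR 72 = d7
byte 1: (bc XOR b6) XOR 65 = 0a XOR 65 = 6f
byte 2: (56 XOR 11) XOR 62 = 47 XOR 62 = 25
byte 3: (4f XOR 98) XOR 6f = d7 XOR 6f = b8
byte 4: (d0 XOR d0) XOR 6f = 00 XOR 6f = 6f
byte 5: (e7 XOR a5) XOR 74 = 42 XOR 74 = 36

d76f25b86f36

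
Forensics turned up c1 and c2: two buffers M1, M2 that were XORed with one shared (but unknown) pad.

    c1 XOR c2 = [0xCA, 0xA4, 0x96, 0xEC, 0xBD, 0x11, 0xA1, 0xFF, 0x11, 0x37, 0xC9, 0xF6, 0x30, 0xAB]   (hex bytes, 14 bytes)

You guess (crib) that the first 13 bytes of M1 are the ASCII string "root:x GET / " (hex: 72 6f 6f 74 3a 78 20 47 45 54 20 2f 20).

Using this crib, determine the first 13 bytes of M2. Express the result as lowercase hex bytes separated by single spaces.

b8 cb f9 98 87 69 81 b8 54 63 e9 d9 10

Since c1 ⊕ c2 = M1 ⊕ M2, XORing with the guessed M1 bytes yields the corresponding M2 bytes: M2 = (c1 ⊕ c2) ⊕ M1.
11001010 XOR 01110010 = 10111000
10100100 XOR 01101111 = 11001011
10010110 XOR 01101111 = 11111001
11101100 XOR 01110100 = 10011000
10111101 XOR 00111010 = 10000111
00010001 XOR 01111000 = 01101001
10100001 XOR 00100000 = 10000001
11111111 XOR 01000111 = 10111000
00010001 XOR 01000101 = 01010100
00110111 XOR 01010100 = 01100011
11001001 XOR 00100000 = 11101001
11110110 XOR 00101111 = 11011001
00110000 XOR 00100000 = 00010000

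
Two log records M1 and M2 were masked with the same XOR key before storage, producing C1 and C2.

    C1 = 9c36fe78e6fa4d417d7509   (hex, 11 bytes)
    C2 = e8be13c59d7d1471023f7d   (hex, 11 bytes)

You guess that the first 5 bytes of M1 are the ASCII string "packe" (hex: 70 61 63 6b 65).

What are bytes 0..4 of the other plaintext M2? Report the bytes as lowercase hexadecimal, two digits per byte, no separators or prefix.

First, C1 ⊕ C2 = (M1 ⊕ K) ⊕ (M2 ⊕ K) = M1 ⊕ M2, so the key drops out. Then M2 = (M1 ⊕ M2) ⊕ M1 over the first 5 bytes.
byte 0: (9c xor e8) xor 70 = 74 xor 70 = 04
byte 1: (36 xor be) xor 61 = 88 xor 61 = e9
byte 2: (fe xor 13) xor 63 = ed xor 63 = 8e
byte 3: (78 xor c5) xor 6b = bd xor 6b = d6
byte 4: (e6 xor 9d) xor 65 = 7b xor 65 = 1e

04e98ed61e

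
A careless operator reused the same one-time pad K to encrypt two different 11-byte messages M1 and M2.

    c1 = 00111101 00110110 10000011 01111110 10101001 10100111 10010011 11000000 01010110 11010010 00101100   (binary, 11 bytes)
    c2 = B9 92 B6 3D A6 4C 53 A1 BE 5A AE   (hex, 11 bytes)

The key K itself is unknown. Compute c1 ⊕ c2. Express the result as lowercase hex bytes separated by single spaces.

c1 ⊕ c2 = (M1 ⊕ K) ⊕ (M2 ⊕ K) = M1 ⊕ M2 — the shared key cancels under XOR.
 61 xor 185 = 132
 54 xor 146 = 164
131 xor 182 =  53
126 xor  61 =  67
169 xor 166 =  15
167 xor  76 = 235
147 xor  83 = 192
192 xor 161 =  97
 86 xor 190 = 232
210 xor  90 = 136
 44 xor 174 = 130

84 a4 35 43 0f eb c0 61 e8 88 82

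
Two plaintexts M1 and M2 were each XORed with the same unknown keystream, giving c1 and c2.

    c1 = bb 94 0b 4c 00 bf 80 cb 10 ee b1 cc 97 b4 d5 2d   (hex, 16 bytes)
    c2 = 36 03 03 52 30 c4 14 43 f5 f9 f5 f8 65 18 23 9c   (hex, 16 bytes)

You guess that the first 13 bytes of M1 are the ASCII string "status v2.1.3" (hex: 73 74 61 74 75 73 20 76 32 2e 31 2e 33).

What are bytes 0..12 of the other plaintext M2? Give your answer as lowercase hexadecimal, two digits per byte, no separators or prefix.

First, c1 ⊕ c2 = (M1 ⊕ K) ⊕ (M2 ⊕ K) = M1 ⊕ M2, so the key drops out. Then M2 = (M1 ⊕ M2) ⊕ M1 over the first 13 bytes.
byte 0: (bb ⊕ 36) ⊕ 73 = 8d ⊕ 73 = fe
byte 1: (94 ⊕ 03) ⊕ 74 = 97 ⊕ 74 = e3
byte 2: (0b ⊕ 03) ⊕ 61 = 08 ⊕ 61 = 69
byte 3: (4c ⊕ 52) ⊕ 74 = 1e ⊕ 74 = 6a
byte 4: (00 ⊕ 30) ⊕ 75 = 30 ⊕ 75 = 45
byte 5: (bf ⊕ c4) ⊕ 73 = 7b ⊕ 73 = 08
byte 6: (80 ⊕ 14) ⊕ 20 = 94 ⊕ 20 = b4
byte 7: (cb ⊕ 43) ⊕ 76 = 88 ⊕ 76 = fe
byte 8: (10 ⊕ f5) ⊕ 32 = e5 ⊕ 32 = d7
byte 9: (ee ⊕ f9) ⊕ 2e = 17 ⊕ 2e = 39
byte 10: (b1 ⊕ f5) ⊕ 31 = 44 ⊕ 31 = 75
byte 11: (cc ⊕ f8) ⊕ 2e = 34 ⊕ 2e = 1a
byte 12: (97 ⊕ 65) ⊕ 33 = f2 ⊕ 33 = c1

fee3696a4508b4fed739751ac1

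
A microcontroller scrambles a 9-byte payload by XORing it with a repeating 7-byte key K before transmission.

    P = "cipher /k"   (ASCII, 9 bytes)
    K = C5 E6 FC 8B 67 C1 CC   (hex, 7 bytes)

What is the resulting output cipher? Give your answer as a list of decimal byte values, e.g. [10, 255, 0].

[166, 143, 140, 227, 2, 179, 236, 234, 141]

The 7-byte key repeats, so the effective keystream is c5 e6 fc 8b 67 c1 cc c5 e6.
byte 0: 63 xor c5 = a6
byte 1: 69 xor e6 = 8f
byte 2: 70 xor fc = 8c
byte 3: 68 xor 8b = e3
byte 4: 65 xor 67 = 02
byte 5: 72 xor c1 = b3
byte 6: 20 xor cc = ec
byte 7: 2f xor c5 = ea
byte 8: 6b xor e6 = 8d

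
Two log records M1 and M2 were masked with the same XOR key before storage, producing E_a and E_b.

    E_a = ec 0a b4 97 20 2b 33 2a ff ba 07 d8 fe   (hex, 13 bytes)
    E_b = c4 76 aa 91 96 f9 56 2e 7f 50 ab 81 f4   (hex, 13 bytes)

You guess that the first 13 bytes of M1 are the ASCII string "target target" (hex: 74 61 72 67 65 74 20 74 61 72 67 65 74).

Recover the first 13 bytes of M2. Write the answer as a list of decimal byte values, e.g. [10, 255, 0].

First, E_a ⊕ E_b = (M1 ⊕ K) ⊕ (M2 ⊕ K) = M1 ⊕ M2, so the key drops out. Then M2 = (M1 ⊕ M2) ⊕ M1 over the first 13 bytes.
byte 0: (ec xor c4) xor 74 = 28 xor 74 = 5c
byte 1: (0a xor 76) xor 61 = 7c xor 61 = 1d
byte 2: (b4 xor aa) xor 72 = 1e xor 72 = 6c
byte 3: (97 xor 91) xor 67 = 06 xor 67 = 61
byte 4: (20 xor 96) xor 65 = b6 xor 65 = d3
byte 5: (2b xor f9) xor 74 = d2 xor 74 = a6
byte 6: (33 xor 56) xor 20 = 65 xor 20 = 45
byte 7: (2a xor 2e) xor 74 = 04 xor 74 = 70
byte 8: (ff xor 7f) xor 61 = 80 xor 61 = e1
byte 9: (ba xor 50) xor 72 = ea xor 72 = 98
byte 10: (07 xor ab) xor 67 = ac xor 67 = cb
byte 11: (d8 xor 81) xor 65 = 59 xor 65 = 3c
byte 12: (fe xor f4) xor 74 = 0a xor 74 = 7e

[92, 29, 108, 97, 211, 166, 69, 112, 225, 152, 203, 60, 126]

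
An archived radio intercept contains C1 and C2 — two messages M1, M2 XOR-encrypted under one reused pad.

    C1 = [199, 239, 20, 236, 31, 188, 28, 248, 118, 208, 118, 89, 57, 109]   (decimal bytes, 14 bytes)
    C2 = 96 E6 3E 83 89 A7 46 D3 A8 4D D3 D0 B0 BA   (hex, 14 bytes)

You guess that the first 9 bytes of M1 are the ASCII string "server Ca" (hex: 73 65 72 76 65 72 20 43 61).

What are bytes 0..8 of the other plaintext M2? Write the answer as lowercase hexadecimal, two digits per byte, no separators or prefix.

First, C1 ⊕ C2 = (M1 ⊕ K) ⊕ (M2 ⊕ K) = M1 ⊕ M2, so the key drops out. Then M2 = (M1 ⊕ M2) ⊕ M1 over the first 9 bytes.
byte 0: (c7 ^ 96) ^ 73 = 51 ^ 73 = 22
byte 1: (ef ^ e6) ^ 65 = 09 ^ 65 = 6c
byte 2: (14 ^ 3e) ^ 72 = 2a ^ 72 = 58
byte 3: (ec ^ 83) ^ 76 = 6f ^ 76 = 19
byte 4: (1f ^ 89) ^ 65 = 96 ^ 65 = f3
byte 5: (bc ^ a7) ^ 72 = 1b ^ 72 = 69
byte 6: (1c ^ 46) ^ 20 = 5a ^ 20 = 7a
byte 7: (f8 ^ d3) ^ 43 = 2b ^ 43 = 68
byte 8: (76 ^ a8) ^ 61 = de ^ 61 = bf

226c5819f3697a68bf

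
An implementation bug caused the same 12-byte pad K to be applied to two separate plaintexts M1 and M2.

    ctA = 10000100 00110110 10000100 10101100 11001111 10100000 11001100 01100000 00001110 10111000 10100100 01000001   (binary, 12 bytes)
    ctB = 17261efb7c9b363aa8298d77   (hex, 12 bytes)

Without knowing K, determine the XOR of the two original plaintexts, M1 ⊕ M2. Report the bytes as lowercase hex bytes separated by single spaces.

93 10 9a 57 b3 3b fa 5a a6 91 29 36

ctA ⊕ ctB = (M1 ⊕ K) ⊕ (M2 ⊕ K) = M1 ⊕ M2 — the shared key cancels under XOR.
10000100 ⊕ 00010111 = 10010011
00110110 ⊕ 00100110 = 00010000
10000100 ⊕ 00011110 = 10011010
10101100 ⊕ 11111011 = 01010111
11001111 ⊕ 01111100 = 10110011
10100000 ⊕ 10011011 = 00111011
11001100 ⊕ 00110110 = 11111010
01100000 ⊕ 00111010 = 01011010
00001110 ⊕ 10101000 = 10100110
10111000 ⊕ 00101001 = 10010001
10100100 ⊕ 10001101 = 00101001
01000001 ⊕ 01110111 = 00110110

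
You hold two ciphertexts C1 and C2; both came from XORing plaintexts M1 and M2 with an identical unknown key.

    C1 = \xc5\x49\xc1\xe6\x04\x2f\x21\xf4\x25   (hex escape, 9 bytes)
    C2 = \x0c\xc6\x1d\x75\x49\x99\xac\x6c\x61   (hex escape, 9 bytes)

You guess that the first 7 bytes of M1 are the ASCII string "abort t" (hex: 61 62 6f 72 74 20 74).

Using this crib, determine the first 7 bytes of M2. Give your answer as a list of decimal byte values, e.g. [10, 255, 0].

First, C1 ⊕ C2 = (M1 ⊕ K) ⊕ (M2 ⊕ K) = M1 ⊕ M2, so the key drops out. Then M2 = (M1 ⊕ M2) ⊕ M1 over the first 7 bytes.
byte 0: (c5 XOR 0c) XOR 61 = c9 XOR 61 = a8
byte 1: (49 XOR c6) XOR 62 = 8f XOR 62 = ed
byte 2: (c1 XOR 1d) XOR 6f = dc XOR 6f = b3
byte 3: (e6 XOR 75) XOR 72 = 93 XOR 72 = e1
byte 4: (04 XOR 49) XOR 74 = 4d XOR 74 = 39
byte 5: (2f XOR 99) XOR 20 = b6 XOR 20 = 96
byte 6: (21 XOR ac) XOR 74 = 8d XOR 74 = f9

[168, 237, 179, 225, 57, 150, 249]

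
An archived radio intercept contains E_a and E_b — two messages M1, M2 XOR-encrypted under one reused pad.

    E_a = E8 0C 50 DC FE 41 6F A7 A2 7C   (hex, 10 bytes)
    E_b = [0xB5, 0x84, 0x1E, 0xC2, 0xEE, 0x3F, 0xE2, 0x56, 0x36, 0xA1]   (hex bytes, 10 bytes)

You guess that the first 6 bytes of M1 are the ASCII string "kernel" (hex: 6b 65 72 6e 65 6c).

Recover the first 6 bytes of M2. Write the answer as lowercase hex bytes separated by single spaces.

36 ed 3c 70 75 12

First, E_a ⊕ E_b = (M1 ⊕ K) ⊕ (M2 ⊕ K) = M1 ⊕ M2, so the key drops out. Then M2 = (M1 ⊕ M2) ⊕ M1 over the first 6 bytes.
byte 0: (e8 xor b5) xor 6b = 5d xor 6b = 36
byte 1: (0c xor 84) xor 65 = 88 xor 65 = ed
byte 2: (50 xor 1e) xor 72 = 4e xor 72 = 3c
byte 3: (dc xor c2) xor 6e = 1e xor 6e = 70
byte 4: (fe xor ee) xor 65 = 10 xor 65 = 75
byte 5: (41 xor 3f) xor 6c = 7e xor 6c = 12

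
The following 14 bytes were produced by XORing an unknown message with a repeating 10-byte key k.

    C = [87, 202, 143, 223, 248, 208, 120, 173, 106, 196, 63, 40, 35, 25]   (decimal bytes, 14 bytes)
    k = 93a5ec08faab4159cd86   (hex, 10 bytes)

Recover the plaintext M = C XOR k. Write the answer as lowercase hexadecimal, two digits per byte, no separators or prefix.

The 10-byte key repeats, so the effective keystream is 93 a5 ec 08 fa ab 41 59 cd 86 93 a5 ec 08.
byte 0: 57 xor 93 = c4
byte 1: ca xor a5 = 6f
byte 2: 8f xor ec = 63
byte 3: df xor 08 = d7
byte 4: f8 xor fa = 02
byte 5: d0 xor ab = 7b
byte 6: 78 xor 41 = 39
byte 7: ad xor 59 = f4
byte 8: 6a xor cd = a7
byte 9: c4 xor 86 = 42
byte 10: 3f xor 93 = ac
byte 11: 28 xor a5 = 8d
byte 12: 23 xor ec = cf
byte 13: 19 xor 08 = 11

c46f63d7027b39f4a742ac8dcf11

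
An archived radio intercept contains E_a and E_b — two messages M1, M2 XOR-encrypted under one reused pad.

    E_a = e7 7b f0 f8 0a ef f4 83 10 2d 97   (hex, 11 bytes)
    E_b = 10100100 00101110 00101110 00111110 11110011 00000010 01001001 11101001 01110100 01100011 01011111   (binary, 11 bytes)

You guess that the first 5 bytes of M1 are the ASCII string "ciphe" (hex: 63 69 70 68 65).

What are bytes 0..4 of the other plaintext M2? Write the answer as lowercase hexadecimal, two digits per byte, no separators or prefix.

203caeae9c

First, E_a ⊕ E_b = (M1 ⊕ K) ⊕ (M2 ⊕ K) = M1 ⊕ M2, so the key drops out. Then M2 = (M1 ⊕ M2) ⊕ M1 over the first 5 bytes.
byte 0: (e7 ⊕ a4) ⊕ 63 = 43 ⊕ 63 = 20
byte 1: (7b ⊕ 2e) ⊕ 69 = 55 ⊕ 69 = 3c
byte 2: (f0 ⊕ 2e) ⊕ 70 = de ⊕ 70 = ae
byte 3: (f8 ⊕ 3e) ⊕ 68 = c6 ⊕ 68 = ae
byte 4: (0a ⊕ f3) ⊕ 65 = f9 ⊕ 65 = 9c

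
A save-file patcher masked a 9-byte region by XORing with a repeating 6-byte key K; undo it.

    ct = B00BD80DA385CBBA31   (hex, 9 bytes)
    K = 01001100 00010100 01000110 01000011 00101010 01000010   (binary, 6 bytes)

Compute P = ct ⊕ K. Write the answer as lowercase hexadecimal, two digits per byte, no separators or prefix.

fc1f9e4e89c787ae77

The 6-byte key repeats, so the effective keystream is 4c 14 46 43 2a 42 4c 14 46.
byte 0: 176 ⊕  76 = 252
byte 1:  11 ⊕  20 =  31
byte 2: 216 ⊕  70 = 158
byte 3:  13 ⊕  67 =  78
byte 4: 163 ⊕  42 = 137
byte 5: 133 ⊕  66 = 199
byte 6: 203 ⊕  76 = 135
byte 7: 186 ⊕  20 = 174
byte 8:  49 ⊕  70 = 119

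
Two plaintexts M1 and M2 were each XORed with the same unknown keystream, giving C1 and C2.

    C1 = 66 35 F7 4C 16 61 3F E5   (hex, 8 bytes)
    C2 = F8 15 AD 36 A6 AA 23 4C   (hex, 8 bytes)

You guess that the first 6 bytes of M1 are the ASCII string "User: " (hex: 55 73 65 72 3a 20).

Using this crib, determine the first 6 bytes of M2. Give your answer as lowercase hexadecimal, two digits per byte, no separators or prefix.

First, C1 ⊕ C2 = (M1 ⊕ K) ⊕ (M2 ⊕ K) = M1 ⊕ M2, so the key drops out. Then M2 = (M1 ⊕ M2) ⊕ M1 over the first 6 bytes.
byte 0: (66 XOR f8) XOR 55 = 9e XOR 55 = cb
byte 1: (35 XOR 15) XOR 73 = 20 XOR 73 = 53
byte 2: (f7 XOR ad) XOR 65 = 5a XOR 65 = 3f
byte 3: (4c XOR 36) XOR 72 = 7a XOR 72 = 08
byte 4: (16 XOR a6) XOR 3a = b0 XOR 3a = 8a
byte 5: (61 XOR aa) XOR 20 = cb XOR 20 = eb

cb533f088aeb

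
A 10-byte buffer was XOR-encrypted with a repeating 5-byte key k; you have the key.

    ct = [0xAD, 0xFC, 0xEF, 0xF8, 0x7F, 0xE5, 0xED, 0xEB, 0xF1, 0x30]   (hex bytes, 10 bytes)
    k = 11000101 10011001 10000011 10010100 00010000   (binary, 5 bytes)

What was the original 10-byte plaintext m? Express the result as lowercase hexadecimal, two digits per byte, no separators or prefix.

68656c6c6f2074686520

The 5-byte key repeats, so the effective keystream is c5 99 83 94 10 c5 99 83 94 10.
byte 0: ad ^ c5 = 68
byte 1: fc ^ 99 = 65
byte 2: ef ^ 83 = 6c
byte 3: f8 ^ 94 = 6c
byte 4: 7f ^ 10 = 6f
byte 5: e5 ^ c5 = 20
byte 6: ed ^ 99 = 74
byte 7: eb ^ 83 = 68
byte 8: f1 ^ 94 = 65
byte 9: 30 ^ 10 = 20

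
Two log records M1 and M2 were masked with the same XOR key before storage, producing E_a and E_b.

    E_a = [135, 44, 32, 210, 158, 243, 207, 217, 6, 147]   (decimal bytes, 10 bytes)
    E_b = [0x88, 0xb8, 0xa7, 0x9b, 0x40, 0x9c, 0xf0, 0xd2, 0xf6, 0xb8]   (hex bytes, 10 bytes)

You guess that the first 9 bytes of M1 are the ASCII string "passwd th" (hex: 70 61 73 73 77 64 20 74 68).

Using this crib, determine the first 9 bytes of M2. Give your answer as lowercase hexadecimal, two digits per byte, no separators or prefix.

First, E_a ⊕ E_b = (M1 ⊕ K) ⊕ (M2 ⊕ K) = M1 ⊕ M2, so the key drops out. Then M2 = (M1 ⊕ M2) ⊕ M1 over the first 9 bytes.
byte 0: (87 xor 88) xor 70 = 0f xor 70 = 7f
byte 1: (2c xor b8) xor 61 = 94 xor 61 = f5
byte 2: (20 xor a7) xor 73 = 87 xor 73 = f4
byte 3: (d2 xor 9b) xor 73 = 49 xor 73 = 3a
byte 4: (9e xor 40) xor 77 = de xor 77 = a9
byte 5: (f3 xor 9c) xor 64 = 6f xor 64 = 0b
byte 6: (cf xor f0) xor 20 = 3f xor 20 = 1f
byte 7: (d9 xor d2) xor 74 = 0b xor 74 = 7f
byte 8: (06 xor f6) xor 68 = f0 xor 68 = 98

7ff5f43aa90b1f7f98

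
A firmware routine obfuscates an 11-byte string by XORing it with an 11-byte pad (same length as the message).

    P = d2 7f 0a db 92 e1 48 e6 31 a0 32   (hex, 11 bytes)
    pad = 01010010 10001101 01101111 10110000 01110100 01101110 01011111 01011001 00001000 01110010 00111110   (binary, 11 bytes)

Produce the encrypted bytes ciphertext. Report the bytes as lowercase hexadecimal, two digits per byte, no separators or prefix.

80f2656be68f17bf39d20c

byte 0: d2 xor 52 = 80
byte 1: 7f xor 8d = f2
byte 2: 0a xor 6f = 65
byte 3: db xor b0 = 6b
byte 4: 92 xor 74 = e6
byte 5: e1 xor 6e = 8f
byte 6: 48 xor 5f = 17
byte 7: e6 xor 59 = bf
byte 8: 31 xor 08 = 39
byte 9: a0 xor 72 = d2
byte 10: 32 xor 3e = 0c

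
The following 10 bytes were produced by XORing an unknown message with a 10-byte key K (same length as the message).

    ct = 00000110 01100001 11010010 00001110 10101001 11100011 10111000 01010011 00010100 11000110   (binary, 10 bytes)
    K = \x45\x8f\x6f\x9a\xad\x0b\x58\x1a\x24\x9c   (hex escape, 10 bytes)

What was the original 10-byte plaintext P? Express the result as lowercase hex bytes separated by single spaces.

43 ee bd 94 04 e8 e0 49 30 5a

  6 ^  69 =  67
 97 ^ 143 = 238
210 ^ 111 = 189
 14 ^ 154 = 148
169 ^ 173 =   4
227 ^  11 = 232
184 ^  88 = 224
 83 ^  26 =  73
 20 ^  36 =  48
198 ^ 156 =  90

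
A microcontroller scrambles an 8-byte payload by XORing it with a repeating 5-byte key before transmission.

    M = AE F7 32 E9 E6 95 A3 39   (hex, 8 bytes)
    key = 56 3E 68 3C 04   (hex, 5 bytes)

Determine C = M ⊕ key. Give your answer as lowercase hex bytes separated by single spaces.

f8 c9 5a d5 e2 c3 9d 51

The 5-byte key repeats, so the effective keystream is 56 3e 68 3c 04 56 3e 68.
byte 0: ae XOR 56 = f8
byte 1: f7 XOR 3e = c9
byte 2: 32 XOR 68 = 5a
byte 3: e9 XOR 3c = d5
byte 4: e6 XOR 04 = e2
byte 5: 95 XOR 56 = c3
byte 6: a3 XOR 3e = 9d
byte 7: 39 XOR 68 = 51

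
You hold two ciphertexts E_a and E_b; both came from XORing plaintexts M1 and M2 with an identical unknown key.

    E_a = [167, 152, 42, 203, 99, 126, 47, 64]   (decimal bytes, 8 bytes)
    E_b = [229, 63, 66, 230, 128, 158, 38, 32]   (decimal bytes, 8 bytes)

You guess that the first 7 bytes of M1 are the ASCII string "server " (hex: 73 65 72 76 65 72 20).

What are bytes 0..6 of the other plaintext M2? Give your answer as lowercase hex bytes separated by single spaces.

31 c2 1a 5b 86 92 29

First, E_a ⊕ E_b = (M1 ⊕ K) ⊕ (M2 ⊕ K) = M1 ⊕ M2, so the key drops out. Then M2 = (M1 ⊕ M2) ⊕ M1 over the first 7 bytes.
byte 0: (a7 ^ e5) ^ 73 = 42 ^ 73 = 31
byte 1: (98 ^ 3f) ^ 65 = a7 ^ 65 = c2
byte 2: (2a ^ 42) ^ 72 = 68 ^ 72 = 1a
byte 3: (cb ^ e6) ^ 76 = 2d ^ 76 = 5b
byte 4: (63 ^ 80) ^ 65 = e3 ^ 65 = 86
byte 5: (7e ^ 9e) ^ 72 = e0 ^ 72 = 92
byte 6: (2f ^ 26) ^ 20 = 09 ^ 20 = 29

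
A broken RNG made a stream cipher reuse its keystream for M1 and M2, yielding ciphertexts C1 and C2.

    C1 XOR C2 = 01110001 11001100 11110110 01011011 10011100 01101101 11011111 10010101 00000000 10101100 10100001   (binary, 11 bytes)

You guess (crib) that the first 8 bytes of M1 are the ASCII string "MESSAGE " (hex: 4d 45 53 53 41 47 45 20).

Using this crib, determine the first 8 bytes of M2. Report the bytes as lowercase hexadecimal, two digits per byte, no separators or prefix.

Since C1 ⊕ C2 = M1 ⊕ M2, XORing with the guessed M1 bytes yields the corresponding M2 bytes: M2 = (C1 ⊕ C2) ⊕ M1.
byte 0: 71 ⊕ 4d = 3c
byte 1: cc ⊕ 45 = 89
byte 2: f6 ⊕ 53 = a5
byte 3: 5b ⊕ 53 = 08
byte 4: 9c ⊕ 41 = dd
byte 5: 6d ⊕ 47 = 2a
byte 6: df ⊕ 45 = 9a
byte 7: 95 ⊕ 20 = b5

3c89a508dd2a9ab5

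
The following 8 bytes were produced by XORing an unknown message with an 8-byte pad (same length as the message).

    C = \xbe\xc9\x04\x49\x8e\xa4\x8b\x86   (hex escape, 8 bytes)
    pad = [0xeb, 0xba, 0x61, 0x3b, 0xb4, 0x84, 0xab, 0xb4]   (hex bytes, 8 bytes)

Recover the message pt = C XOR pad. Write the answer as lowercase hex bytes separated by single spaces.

55 73 65 72 3a 20 20 32

be ⊕ eb = 55
c9 ⊕ ba = 73
04 ⊕ 61 = 65
49 ⊕ 3b = 72
8e ⊕ b4 = 3a
a4 ⊕ 84 = 20
8b ⊕ ab = 20
86 ⊕ b4 = 32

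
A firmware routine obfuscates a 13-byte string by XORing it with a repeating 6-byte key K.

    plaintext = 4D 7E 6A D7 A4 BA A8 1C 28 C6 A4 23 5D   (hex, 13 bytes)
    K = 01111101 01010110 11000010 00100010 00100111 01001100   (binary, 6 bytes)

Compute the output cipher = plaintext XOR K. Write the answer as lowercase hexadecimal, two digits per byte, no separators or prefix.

3028a8f583f6d54aeae4836f20

The 6-byte key repeats, so the effective keystream is 7d 56 c2 22 27 4c 7d 56 c2 22 27 4c 7d.
byte 0: 4d xor 7d = 30
byte 1: 7e xor 56 = 28
byte 2: 6a xor c2 = a8
byte 3: d7 xor 22 = f5
byte 4: a4 xor 27 = 83
byte 5: ba xor 4c = f6
byte 6: a8 xor 7d = d5
byte 7: 1c xor 56 = 4a
byte 8: 28 xor c2 = ea
byte 9: c6 xor 22 = e4
byte 10: a4 xor 27 = 83
byte 11: 23 xor 4c = 6f
byte 12: 5d xor 7d = 20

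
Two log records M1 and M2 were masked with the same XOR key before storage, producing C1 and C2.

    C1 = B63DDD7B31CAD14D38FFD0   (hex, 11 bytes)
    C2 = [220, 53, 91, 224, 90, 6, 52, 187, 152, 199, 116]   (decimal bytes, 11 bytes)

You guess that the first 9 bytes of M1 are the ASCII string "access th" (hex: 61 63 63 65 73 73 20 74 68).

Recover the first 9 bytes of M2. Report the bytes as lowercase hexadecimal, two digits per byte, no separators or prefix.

0b6be5fe18bfc582c8

First, C1 ⊕ C2 = (M1 ⊕ K) ⊕ (M2 ⊕ K) = M1 ⊕ M2, so the key drops out. Then M2 = (M1 ⊕ M2) ⊕ M1 over the first 9 bytes.
byte 0: (b6 xor dc) xor 61 = 6a xor 61 = 0b
byte 1: (3d xor 35) xor 63 = 08 xor 63 = 6b
byte 2: (dd xor 5b) xor 63 = 86 xor 63 = e5
byte 3: (7b xor e0) xor 65 = 9b xor 65 = fe
byte 4: (31 xor 5a) xor 73 = 6b xor 73 = 18
byte 5: (ca xor 06) xor 73 = cc xor 73 = bf
byte 6: (d1 xor 34) xor 20 = e5 xor 20 = c5
byte 7: (4d xor bb) xor 74 = f6 xor 74 = 82
byte 8: (38 xor 98) xor 68 = a0 xor 68 = c8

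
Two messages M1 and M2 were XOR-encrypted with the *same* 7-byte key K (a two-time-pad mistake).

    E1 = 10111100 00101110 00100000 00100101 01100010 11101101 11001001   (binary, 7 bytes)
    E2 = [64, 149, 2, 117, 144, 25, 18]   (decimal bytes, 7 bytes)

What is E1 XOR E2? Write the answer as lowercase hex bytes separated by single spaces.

E1 ⊕ E2 = (M1 ⊕ K) ⊕ (M2 ⊕ K) = M1 ⊕ M2 — the shared key cancels under XOR.
bc ^ 40 = fc
2e ^ 95 = bb
20 ^ 02 = 22
25 ^ 75 = 50
62 ^ 90 = f2
ed ^ 19 = f4
c9 ^ 12 = db

fc bb 22 50 f2 f4 db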